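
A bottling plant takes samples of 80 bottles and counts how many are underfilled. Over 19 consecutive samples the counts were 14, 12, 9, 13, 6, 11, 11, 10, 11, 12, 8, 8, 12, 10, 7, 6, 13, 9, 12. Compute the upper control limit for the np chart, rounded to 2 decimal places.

p̄ = Σdᵢ / (k·n) = 194 / (19 × 80) = 0.12763
UCL = np̄ + 3·√(np̄(1−p̄)) = 10.2105 + 3 × √(10.2105×0.87237) = 10.2105 + 3 × 2.9845 = 19.1641

19.16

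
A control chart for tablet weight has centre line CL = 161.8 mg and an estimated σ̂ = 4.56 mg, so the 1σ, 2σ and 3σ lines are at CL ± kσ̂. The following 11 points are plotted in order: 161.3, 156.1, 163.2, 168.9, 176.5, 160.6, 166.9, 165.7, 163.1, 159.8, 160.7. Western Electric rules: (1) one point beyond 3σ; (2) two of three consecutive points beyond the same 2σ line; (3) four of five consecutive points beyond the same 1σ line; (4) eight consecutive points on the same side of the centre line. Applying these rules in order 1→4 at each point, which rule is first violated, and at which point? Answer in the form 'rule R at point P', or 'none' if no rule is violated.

rule 1 at point 5

Zone of each point (C = within 1σ̂, B = 1σ̂–2σ̂, A = 2σ̂–3σ̂, * = beyond 3σ̂; sign = side of CL): 1:-C, 2:-B, 3:+C, 4:+B, 5:+*, 6:-C, 7:+B, 8:+C, 9:+C, 10:-C, 11:-C
Rule 1 (one point beyond the 3σ limits) is satisfied at point 5.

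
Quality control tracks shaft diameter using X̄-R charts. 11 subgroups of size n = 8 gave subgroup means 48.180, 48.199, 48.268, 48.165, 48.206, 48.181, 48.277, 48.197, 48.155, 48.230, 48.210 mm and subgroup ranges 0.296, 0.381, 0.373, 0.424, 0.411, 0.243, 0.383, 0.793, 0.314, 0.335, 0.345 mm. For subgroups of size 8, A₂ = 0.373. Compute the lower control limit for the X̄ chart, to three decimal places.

X̄̄ = (48.180 + 48.199 + 48.268 + 48.165 + 48.206 + 48.181 + 48.277 + 48.197 + 48.155 + 48.230 + 48.210) / 11 = 530.2680 / 11 = 48.2062
R̄ = (0.296 + 0.381 + 0.373 + 0.424 + 0.411 + 0.243 + 0.383 + 0.793 + 0.314 + 0.335 + 0.345) / 11 = 4.2980 / 11 = 0.3907
LCL = X̄̄ − A₂·R̄ = 48.2062 − 0.373 × 0.3907 = 48.0604

48.060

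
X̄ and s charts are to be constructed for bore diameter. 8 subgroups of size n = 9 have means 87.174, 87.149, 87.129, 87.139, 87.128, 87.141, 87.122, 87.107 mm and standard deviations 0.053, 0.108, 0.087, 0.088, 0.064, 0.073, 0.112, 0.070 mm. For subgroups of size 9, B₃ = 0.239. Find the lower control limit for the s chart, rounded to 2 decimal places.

s̄ = (0.053 + 0.108 + 0.087 + 0.088 + 0.064 + 0.073 + 0.112 + 0.070) / 8 = 0.0819
LCL_s = B₃·s̄ = 0.239 × 0.0819 = 0.0196

0.02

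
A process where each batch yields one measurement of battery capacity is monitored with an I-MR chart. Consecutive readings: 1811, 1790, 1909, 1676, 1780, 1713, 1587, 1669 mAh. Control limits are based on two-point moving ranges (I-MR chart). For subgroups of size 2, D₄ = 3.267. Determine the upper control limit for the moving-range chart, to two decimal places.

Moving ranges: 21, 119, 233, 104, 67, 126, 82; M̄R̄ = 752.0000 / 7 = 107.4286
UCL_MR = D₄·M̄R̄ = 3.267 × 107.4286 = 350.9691

350.97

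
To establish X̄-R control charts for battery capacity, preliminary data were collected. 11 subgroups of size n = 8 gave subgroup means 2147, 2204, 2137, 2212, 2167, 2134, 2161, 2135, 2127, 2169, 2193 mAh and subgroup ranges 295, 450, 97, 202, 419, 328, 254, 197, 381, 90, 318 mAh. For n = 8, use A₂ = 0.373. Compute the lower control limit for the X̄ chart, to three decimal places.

2059.585

X̄̄ = (2147 + 2204 + 2137 + 2212 + 2167 + 2134 + 2161 + 2135 + 2127 + 2169 + 2193) / 11 = 23786.0000 / 11 = 2162.3636
R̄ = (295 + 450 + 97 + 202 + 419 + 328 + 254 + 197 + 381 + 90 + 318) / 11 = 3031.0000 / 11 = 275.5455
LCL = X̄̄ − A₂·R̄ = 2162.3636 − 0.373 × 275.5455 = 2059.5852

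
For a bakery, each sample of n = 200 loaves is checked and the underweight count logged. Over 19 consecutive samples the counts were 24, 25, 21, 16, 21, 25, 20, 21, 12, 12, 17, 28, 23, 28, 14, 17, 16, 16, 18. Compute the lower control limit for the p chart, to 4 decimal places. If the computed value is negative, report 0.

p̄ = Σdᵢ / (k·n) = 374 / (19 × 200) = 0.09842
LCL = p̄ − 3·√(p̄(1−p̄)/n) = 0.09842 − 3 × 0.02106 = 0.03523

0.0352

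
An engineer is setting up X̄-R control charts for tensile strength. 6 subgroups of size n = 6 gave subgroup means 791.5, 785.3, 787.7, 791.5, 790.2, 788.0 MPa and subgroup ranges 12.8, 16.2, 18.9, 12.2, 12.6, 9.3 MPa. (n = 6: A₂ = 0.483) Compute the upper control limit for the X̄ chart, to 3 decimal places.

X̄̄ = (791.5 + 785.3 + 787.7 + 791.5 + 790.2 + 788.0) / 6 = 4734.2000 / 6 = 789.0333
R̄ = (12.8 + 16.2 + 18.9 + 12.2 + 12.6 + 9.3) / 6 = 82.0000 / 6 = 13.6667
UCL = X̄̄ + A₂·R̄ = 789.0333 + 0.483 × 13.6667 = 795.6343

795.634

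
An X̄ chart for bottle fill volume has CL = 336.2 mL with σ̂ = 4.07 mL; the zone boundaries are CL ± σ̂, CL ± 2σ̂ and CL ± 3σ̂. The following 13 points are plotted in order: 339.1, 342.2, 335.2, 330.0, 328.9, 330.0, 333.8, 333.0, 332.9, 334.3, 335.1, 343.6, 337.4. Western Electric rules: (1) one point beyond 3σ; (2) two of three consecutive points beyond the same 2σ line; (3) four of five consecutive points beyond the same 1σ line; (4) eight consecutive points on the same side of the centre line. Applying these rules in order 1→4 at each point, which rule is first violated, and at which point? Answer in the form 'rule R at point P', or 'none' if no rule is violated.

Zone of each point (C = within 1σ̂, B = 1σ̂–2σ̂, A = 2σ̂–3σ̂, * = beyond 3σ̂; sign = side of CL): 1:+C, 2:+B, 3:-C, 4:-B, 5:-B, 6:-B, 7:-C, 8:-C, 9:-C, 10:-C, 11:-C, 12:+B, 13:+C
Rule 4 (eight consecutive points on the same side of the centre line) is satisfied at point 10.

rule 4 at point 10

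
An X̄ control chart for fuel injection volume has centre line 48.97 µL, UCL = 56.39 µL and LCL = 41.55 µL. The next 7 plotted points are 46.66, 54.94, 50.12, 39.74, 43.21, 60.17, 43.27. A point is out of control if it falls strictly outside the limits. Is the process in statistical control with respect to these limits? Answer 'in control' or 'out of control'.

Compare each point to [41.55, 56.39]: sample 4 = 39.74 < LCL; sample 6 = 60.17 > UCL.

out of control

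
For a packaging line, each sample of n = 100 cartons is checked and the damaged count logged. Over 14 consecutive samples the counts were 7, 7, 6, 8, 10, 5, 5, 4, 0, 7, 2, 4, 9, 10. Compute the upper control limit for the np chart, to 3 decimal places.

13.125

p̄ = Σdᵢ / (k·n) = 84 / (14 × 100) = 0.06000
UCL = np̄ + 3·√(np̄(1−p̄)) = 6.0000 + 3 × √(6.0000×0.94000) = 6.0000 + 3 × 2.3749 = 13.1246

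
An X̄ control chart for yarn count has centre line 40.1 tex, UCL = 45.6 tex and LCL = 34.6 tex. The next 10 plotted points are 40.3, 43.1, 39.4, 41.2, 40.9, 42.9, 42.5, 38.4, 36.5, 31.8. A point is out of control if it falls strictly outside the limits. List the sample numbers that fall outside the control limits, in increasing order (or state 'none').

10

Compare each point to [34.6, 45.6]: sample 10 = 31.8 < LCL.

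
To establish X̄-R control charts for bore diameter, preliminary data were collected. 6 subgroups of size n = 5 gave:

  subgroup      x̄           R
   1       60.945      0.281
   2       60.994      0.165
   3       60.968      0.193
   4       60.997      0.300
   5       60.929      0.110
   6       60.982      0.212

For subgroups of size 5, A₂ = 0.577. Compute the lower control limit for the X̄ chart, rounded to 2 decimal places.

60.85

X̄̄ = (60.945 + 60.994 + 60.968 + 60.997 + 60.929 + 60.982) / 6 = 365.8150 / 6 = 60.9692
R̄ = (0.281 + 0.165 + 0.193 + 0.300 + 0.110 + 0.212) / 6 = 1.2610 / 6 = 0.2102
LCL = X̄̄ − A₂·R̄ = 60.9692 − 0.577 × 0.2102 = 60.8479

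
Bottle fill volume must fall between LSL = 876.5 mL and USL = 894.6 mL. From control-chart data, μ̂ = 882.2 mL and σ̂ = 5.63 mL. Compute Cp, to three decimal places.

0.536

Cp = (USL − LSL) / (6σ̂) = (894.6 − 876.5) / (6 × 5.63) = 18.1000 / 33.7800 = 0.5358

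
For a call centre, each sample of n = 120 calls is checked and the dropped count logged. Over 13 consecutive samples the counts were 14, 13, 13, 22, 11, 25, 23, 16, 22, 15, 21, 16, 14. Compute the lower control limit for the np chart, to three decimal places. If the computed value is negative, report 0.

5.762

p̄ = Σdᵢ / (k·n) = 225 / (13 × 120) = 0.14423
LCL = np̄ − 3·√(np̄(1−p̄)) = 17.3077 − 3 × 3.8486 = 5.7620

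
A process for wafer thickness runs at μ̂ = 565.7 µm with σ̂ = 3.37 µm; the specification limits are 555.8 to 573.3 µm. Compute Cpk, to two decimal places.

0.75

Cpu = (USL − μ̂) / (3σ̂) = (573.3 − 565.7) / (3 × 3.37) = 0.7517; Cpl = (μ̂ − LSL) / (3σ̂) = (565.7 − 555.8) / (3 × 3.37) = 0.9792; Cpk = min(Cpu, Cpl) = 0.7517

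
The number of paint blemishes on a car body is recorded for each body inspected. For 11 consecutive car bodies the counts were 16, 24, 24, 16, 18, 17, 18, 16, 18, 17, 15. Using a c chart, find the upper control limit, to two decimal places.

c̄ = (16 + 24 + 24 + 16 + 18 + 17 + 18 + 16 + 18 + 17 + 15) / 11 = 199 / 11 = 18.0909
UCL = c̄ + 3√c̄ = 18.0909 + 3 × √18.0909 = 18.0909 + 3 × 4.2533 = 30.8509

30.85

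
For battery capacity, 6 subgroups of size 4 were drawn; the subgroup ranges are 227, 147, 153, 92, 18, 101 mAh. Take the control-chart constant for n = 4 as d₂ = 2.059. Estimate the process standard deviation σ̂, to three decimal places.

59.738

R̄ = (227 + 147 + 153 + 92 + 18 + 101) / 6 = 123.0000
σ̂ = R̄ / d₂ = 123.0000 / 2.059 = 59.7377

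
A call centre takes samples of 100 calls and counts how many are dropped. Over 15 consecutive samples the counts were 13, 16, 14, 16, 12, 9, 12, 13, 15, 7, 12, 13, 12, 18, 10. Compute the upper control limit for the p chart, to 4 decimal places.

0.2282

p̄ = Σdᵢ / (k·n) = 192 / (15 × 100) = 0.12800
UCL = p̄ + 3·√(p̄(1−p̄)/n) = 0.12800 + 3 × √(0.12800×0.87200/100) = 0.12800 + 3 × 0.03341 = 0.22823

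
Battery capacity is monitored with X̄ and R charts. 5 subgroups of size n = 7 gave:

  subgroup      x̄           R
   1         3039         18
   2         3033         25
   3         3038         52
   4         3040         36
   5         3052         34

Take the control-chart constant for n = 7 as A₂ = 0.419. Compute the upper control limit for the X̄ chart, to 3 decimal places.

3054.227

X̄̄ = (3039 + 3033 + 3038 + 3040 + 3052) / 5 = 15202.0000 / 5 = 3040.4000
R̄ = (18 + 25 + 52 + 36 + 34) / 5 = 165.0000 / 5 = 33.0000
UCL = X̄̄ + A₂·R̄ = 3040.4000 + 0.419 × 33.0000 = 3054.2270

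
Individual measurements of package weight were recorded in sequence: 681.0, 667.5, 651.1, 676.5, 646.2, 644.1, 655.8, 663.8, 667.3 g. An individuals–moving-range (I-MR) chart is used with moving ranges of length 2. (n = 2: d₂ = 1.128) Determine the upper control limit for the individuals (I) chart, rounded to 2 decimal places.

X̄ = (681.0 + 667.5 + 651.1 + 676.5 + 646.2 + 644.1 + 655.8 + 663.8 + 667.3) / 9 = 661.4778
Moving ranges: 13.5, 16.4, 25.4, 30.3, 2.1, 11.7, 8.0, 3.5; M̄R̄ = 110.9000 / 8 = 13.8625
UCL = X̄ + 3·M̄R̄/d₂ = 661.4778 + 3 × 13.8625 / 1.128 = 698.3461

698.35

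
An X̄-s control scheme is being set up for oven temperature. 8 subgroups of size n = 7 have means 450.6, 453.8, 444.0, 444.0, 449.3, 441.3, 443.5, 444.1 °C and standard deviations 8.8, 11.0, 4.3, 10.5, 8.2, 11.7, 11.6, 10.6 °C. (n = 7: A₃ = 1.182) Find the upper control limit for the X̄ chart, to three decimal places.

X̄̄ = (450.6 + 453.8 + 444.0 + 444.0 + 449.3 + 441.3 + 443.5 + 444.1) / 8 = 446.3250
s̄ = (8.8 + 11.0 + 4.3 + 10.5 + 8.2 + 11.7 + 11.6 + 10.6) / 8 = 9.5875
UCL = X̄̄ + A₃·s̄ = 446.3250 + 1.182 × 9.5875 = 457.6574

457.657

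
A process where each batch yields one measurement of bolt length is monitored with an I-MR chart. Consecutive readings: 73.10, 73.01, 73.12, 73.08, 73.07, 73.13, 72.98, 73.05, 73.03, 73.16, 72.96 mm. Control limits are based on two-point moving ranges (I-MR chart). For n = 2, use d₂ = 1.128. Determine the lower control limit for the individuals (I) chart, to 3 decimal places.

X̄ = (73.10 + 73.01 + 73.12 + 73.08 + 73.07 + 73.13 + 72.98 + 73.05 + 73.03 + 73.16 + 72.96) / 11 = 73.0627
Moving ranges: 0.09, 0.11, 0.04, 0.01, 0.06, 0.15, 0.07, 0.02, 0.13, 0.20; M̄R̄ = 0.8800 / 10 = 0.0880
LCL = X̄ − 3·M̄R̄/d₂ = 73.0627 − 3 × 0.0880 / 1.128 = 72.8287

72.829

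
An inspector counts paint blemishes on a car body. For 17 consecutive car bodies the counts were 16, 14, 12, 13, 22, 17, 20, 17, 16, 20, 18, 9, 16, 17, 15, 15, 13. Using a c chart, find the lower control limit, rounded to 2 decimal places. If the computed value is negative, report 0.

3.93

c̄ = (16 + 14 + 12 + 13 + 22 + 17 + 20 + 17 + 16 + 20 + 18 + 9 + 16 + 17 + 15 + 15 + 13) / 17 = 270 / 17 = 15.8824
LCL = c̄ − 3√c̄ = 15.8824 − 3 × 3.9853 = 3.9266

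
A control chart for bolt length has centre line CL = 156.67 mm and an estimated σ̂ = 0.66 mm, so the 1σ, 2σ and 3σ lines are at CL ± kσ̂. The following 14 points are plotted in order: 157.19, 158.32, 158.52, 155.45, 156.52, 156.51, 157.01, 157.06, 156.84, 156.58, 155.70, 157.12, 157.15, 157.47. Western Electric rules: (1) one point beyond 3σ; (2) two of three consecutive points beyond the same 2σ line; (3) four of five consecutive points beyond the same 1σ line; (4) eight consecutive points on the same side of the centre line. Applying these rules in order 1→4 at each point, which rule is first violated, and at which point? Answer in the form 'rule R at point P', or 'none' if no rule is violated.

Zone of each point (C = within 1σ̂, B = 1σ̂–2σ̂, A = 2σ̂–3σ̂, * = beyond 3σ̂; sign = side of CL): 1:+C, 2:+A, 3:+A, 4:-B, 5:-C, 6:-C, 7:+C, 8:+C, 9:+C, 10:-C, 11:-B, 12:+C, 13:+C, 14:+B
Rule 2 (two of three consecutive points beyond the same 2σ limit) is satisfied at point 3.

rule 2 at point 3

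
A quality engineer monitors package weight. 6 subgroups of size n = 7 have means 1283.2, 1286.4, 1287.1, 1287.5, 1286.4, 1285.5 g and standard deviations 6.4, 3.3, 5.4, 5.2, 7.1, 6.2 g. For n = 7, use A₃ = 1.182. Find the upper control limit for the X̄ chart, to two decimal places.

X̄̄ = (1283.2 + 1286.4 + 1287.1 + 1287.5 + 1286.4 + 1285.5) / 6 = 1286.0167
s̄ = (6.4 + 3.3 + 5.4 + 5.2 + 7.1 + 6.2) / 6 = 5.6000
UCL = X̄̄ + A₃·s̄ = 1286.0167 + 1.182 × 5.6000 = 1292.6359

1292.64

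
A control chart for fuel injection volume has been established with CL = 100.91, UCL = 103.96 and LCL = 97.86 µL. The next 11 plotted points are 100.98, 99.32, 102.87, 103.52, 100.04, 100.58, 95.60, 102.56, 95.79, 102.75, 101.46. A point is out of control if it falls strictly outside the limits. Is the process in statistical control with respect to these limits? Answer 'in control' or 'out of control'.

out of control

Compare each point to [97.86, 103.96]: sample 7 = 95.60 < LCL; sample 9 = 95.79 < LCL.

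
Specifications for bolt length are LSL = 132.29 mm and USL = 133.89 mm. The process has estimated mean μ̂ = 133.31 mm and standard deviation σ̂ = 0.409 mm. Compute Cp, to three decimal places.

0.652

Cp = (USL − LSL) / (6σ̂) = (133.89 − 132.29) / (6 × 0.409) = 1.6000 / 2.4540 = 0.6520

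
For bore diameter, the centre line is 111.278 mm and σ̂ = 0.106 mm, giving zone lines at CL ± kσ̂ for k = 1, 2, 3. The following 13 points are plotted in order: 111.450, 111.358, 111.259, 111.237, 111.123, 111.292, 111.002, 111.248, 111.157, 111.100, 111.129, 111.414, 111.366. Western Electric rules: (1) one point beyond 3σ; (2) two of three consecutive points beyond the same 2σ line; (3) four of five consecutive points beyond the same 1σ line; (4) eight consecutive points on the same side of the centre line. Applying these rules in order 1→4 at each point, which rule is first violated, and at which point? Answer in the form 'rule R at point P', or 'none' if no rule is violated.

rule 3 at point 11

Zone of each point (C = within 1σ̂, B = 1σ̂–2σ̂, A = 2σ̂–3σ̂, * = beyond 3σ̂; sign = side of CL): 1:+B, 2:+C, 3:-C, 4:-C, 5:-B, 6:+C, 7:-A, 8:-C, 9:-B, 10:-B, 11:-B, 12:+B, 13:+C
Rule 3 (four of five consecutive points beyond the same 1σ limit) is satisfied at point 11.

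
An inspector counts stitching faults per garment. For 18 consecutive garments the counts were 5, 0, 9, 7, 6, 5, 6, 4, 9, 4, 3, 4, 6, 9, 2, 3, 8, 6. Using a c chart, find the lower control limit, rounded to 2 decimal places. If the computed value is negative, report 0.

0.00

c̄ = (5 + 0 + 9 + 7 + 6 + 5 + 6 + 4 + 9 + 4 + 3 + 4 + 6 + 9 + 2 + 3 + 8 + 6) / 18 = 96 / 18 = 5.3333
LCL = c̄ − 3√c̄ = 5.3333 − 3 × 2.3094 = -1.5949 → 0 (cannot be negative)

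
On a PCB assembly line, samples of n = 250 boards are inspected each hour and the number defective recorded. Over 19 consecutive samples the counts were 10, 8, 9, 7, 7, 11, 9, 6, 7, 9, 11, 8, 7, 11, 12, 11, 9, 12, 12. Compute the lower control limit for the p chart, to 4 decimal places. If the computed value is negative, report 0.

0.0012

p̄ = Σdᵢ / (k·n) = 176 / (19 × 250) = 0.03705
LCL = p̄ − 3·√(p̄(1−p̄)/n) = 0.03705 − 3 × 0.01195 = 0.00121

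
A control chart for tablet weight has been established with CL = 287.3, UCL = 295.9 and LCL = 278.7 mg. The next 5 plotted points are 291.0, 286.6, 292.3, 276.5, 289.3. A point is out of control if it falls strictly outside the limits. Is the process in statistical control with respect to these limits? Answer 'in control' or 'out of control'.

out of control

Compare each point to [278.7, 295.9]: sample 4 = 276.5 < LCL.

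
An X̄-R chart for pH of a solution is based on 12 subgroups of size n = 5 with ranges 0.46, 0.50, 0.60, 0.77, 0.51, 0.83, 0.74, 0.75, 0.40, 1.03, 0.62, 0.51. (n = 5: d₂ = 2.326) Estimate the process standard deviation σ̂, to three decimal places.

R̄ = (0.46 + 0.50 + 0.60 + 0.77 + 0.51 + 0.83 + 0.74 + 0.75 + 0.40 + 1.03 + 0.62 + 0.51) / 12 = 0.6433
σ̂ = R̄ / d₂ = 0.6433 / 2.326 = 0.2766

0.277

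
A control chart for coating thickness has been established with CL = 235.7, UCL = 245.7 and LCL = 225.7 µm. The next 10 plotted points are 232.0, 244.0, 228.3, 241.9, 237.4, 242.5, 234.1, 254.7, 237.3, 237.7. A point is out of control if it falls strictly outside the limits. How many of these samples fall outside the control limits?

1

Compare each point to [225.7, 245.7]: sample 8 = 254.7 > UCL.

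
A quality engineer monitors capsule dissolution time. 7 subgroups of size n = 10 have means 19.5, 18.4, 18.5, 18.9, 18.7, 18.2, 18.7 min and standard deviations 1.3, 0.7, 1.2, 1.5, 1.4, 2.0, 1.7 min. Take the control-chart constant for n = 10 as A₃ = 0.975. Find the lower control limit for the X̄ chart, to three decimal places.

17.335

X̄̄ = (19.5 + 18.4 + 18.5 + 18.9 + 18.7 + 18.2 + 18.7) / 7 = 18.7000
s̄ = (1.3 + 0.7 + 1.2 + 1.5 + 1.4 + 2.0 + 1.7) / 7 = 1.4000
LCL = X̄̄ − A₃·s̄ = 18.7000 − 0.975 × 1.4000 = 17.3350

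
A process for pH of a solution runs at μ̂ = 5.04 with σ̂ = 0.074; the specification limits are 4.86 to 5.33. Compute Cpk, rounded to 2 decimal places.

Cpu = (USL − μ̂) / (3σ̂) = (5.33 − 5.04) / (3 × 0.074) = 1.3063; Cpl = (μ̂ − LSL) / (3σ̂) = (5.04 − 4.86) / (3 × 0.074) = 0.8108; Cpk = min(Cpu, Cpl) = 0.8108

0.81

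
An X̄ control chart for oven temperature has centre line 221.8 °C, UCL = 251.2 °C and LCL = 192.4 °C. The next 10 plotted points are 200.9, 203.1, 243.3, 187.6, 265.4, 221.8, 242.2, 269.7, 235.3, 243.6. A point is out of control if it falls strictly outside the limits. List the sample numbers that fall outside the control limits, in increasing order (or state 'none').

Compare each point to [192.4, 251.2]: sample 4 = 187.6 < LCL; sample 5 = 265.4 > UCL; sample 8 = 269.7 > UCL.

4, 5, 8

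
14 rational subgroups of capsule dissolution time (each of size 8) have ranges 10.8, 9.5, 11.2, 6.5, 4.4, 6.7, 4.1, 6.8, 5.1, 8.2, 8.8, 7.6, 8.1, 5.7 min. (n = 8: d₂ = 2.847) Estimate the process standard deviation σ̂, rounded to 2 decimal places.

2.60

R̄ = (10.8 + 9.5 + 11.2 + 6.5 + 4.4 + 6.7 + 4.1 + 6.8 + 5.1 + 8.2 + 8.8 + 7.6 + 8.1 + 5.7) / 14 = 7.3929
σ̂ = R̄ / d₂ = 7.3929 / 2.847 = 2.5967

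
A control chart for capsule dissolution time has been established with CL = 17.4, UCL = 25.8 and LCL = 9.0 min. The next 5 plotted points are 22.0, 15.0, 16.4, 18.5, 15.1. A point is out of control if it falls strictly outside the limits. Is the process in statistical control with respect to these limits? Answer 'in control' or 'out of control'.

in control

All 5 points lie within [9.0, 25.8].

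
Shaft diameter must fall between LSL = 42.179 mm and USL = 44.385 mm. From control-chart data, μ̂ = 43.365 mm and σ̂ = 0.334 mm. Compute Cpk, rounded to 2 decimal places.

Cpu = (USL − μ̂) / (3σ̂) = (44.385 − 43.365) / (3 × 0.334) = 1.0180; Cpl = (μ̂ − LSL) / (3σ̂) = (43.365 − 42.179) / (3 × 0.334) = 1.1836; Cpk = min(Cpu, Cpl) = 1.0180

1.02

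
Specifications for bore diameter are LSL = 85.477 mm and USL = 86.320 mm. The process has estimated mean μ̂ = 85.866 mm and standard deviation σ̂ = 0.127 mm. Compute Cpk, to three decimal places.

Cpu = (USL − μ̂) / (3σ̂) = (86.320 − 85.866) / (3 × 0.127) = 1.1916; Cpl = (μ̂ − LSL) / (3σ̂) = (85.866 − 85.477) / (3 × 0.127) = 1.0210; Cpk = min(Cpu, Cpl) = 1.0210

1.021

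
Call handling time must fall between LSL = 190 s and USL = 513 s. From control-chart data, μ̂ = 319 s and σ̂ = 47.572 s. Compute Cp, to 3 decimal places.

Cp = (USL − LSL) / (6σ̂) = (513 − 190) / (6 × 47.572) = 323.0000 / 285.4320 = 1.1316

1.132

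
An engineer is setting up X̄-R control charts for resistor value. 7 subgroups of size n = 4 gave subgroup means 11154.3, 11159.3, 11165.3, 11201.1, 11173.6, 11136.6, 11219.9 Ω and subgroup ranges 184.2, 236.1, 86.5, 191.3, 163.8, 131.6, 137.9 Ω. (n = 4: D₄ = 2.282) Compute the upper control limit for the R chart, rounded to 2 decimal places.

368.84

R̄ = (184.2 + 236.1 + 86.5 + 191.3 + 163.8 + 131.6 + 137.9) / 7 = 1131.4000 / 7 = 161.6286
UCL_R = D₄·R̄ = 2.282 × 161.6286 = 368.8364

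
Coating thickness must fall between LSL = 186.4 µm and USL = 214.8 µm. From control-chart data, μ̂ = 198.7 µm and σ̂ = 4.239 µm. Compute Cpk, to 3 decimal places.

Cpu = (USL − μ̂) / (3σ̂) = (214.8 − 198.7) / (3 × 4.239) = 1.2660; Cpl = (μ̂ − LSL) / (3σ̂) = (198.7 − 186.4) / (3 × 4.239) = 0.9672; Cpk = min(Cpu, Cpl) = 0.9672

0.967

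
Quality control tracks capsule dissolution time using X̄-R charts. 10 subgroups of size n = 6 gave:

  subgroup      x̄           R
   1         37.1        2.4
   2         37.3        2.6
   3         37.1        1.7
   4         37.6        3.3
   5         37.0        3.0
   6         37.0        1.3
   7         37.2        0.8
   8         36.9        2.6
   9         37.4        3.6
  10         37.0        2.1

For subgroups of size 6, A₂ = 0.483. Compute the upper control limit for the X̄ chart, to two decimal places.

38.29

X̄̄ = (37.1 + 37.3 + 37.1 + 37.6 + 37.0 + 37.0 + 37.2 + 36.9 + 37.4 + 37.0) / 10 = 371.6000 / 10 = 37.1600
R̄ = (2.4 + 2.6 + 1.7 + 3.3 + 3.0 + 1.3 + 0.8 + 2.6 + 3.6 + 2.1) / 10 = 23.4000 / 10 = 2.3400
UCL = X̄̄ + A₂·R̄ = 37.1600 + 0.483 × 2.3400 = 38.2902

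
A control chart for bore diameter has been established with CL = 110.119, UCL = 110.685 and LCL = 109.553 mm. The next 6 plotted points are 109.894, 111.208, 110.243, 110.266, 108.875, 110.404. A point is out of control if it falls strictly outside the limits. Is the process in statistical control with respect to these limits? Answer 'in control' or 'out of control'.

out of control

Compare each point to [109.553, 110.685]: sample 2 = 111.208 > UCL; sample 5 = 108.875 < LCL.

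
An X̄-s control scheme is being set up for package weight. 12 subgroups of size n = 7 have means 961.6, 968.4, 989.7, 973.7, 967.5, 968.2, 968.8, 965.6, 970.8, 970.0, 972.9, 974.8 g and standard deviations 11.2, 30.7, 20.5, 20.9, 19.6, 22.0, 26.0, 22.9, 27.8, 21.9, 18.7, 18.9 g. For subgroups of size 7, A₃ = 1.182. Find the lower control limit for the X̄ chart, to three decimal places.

X̄̄ = (961.6 + 968.4 + 989.7 + 973.7 + 967.5 + 968.2 + 968.8 + 965.6 + 970.8 + 970.0 + 972.9 + 974.8) / 12 = 971.0000
s̄ = (11.2 + 30.7 + 20.5 + 20.9 + 19.6 + 22.0 + 26.0 + 22.9 + 27.8 + 21.9 + 18.7 + 18.9) / 12 = 21.7583
LCL = X̄̄ − A₃·s̄ = 971.0000 − 1.182 × 21.7583 = 945.2817

945.282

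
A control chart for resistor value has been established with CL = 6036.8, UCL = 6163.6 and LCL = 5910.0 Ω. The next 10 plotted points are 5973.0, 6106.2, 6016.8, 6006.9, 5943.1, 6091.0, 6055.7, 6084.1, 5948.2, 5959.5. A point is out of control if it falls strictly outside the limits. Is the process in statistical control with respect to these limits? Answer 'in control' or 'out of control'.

in control

All 10 points lie within [5910.0, 6163.6].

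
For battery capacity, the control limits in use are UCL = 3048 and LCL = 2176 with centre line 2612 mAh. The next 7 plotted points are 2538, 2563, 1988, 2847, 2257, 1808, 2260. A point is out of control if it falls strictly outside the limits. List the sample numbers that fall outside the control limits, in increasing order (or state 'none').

3, 6

Compare each point to [2176, 3048]: sample 3 = 1988 < LCL; sample 6 = 1808 < LCL.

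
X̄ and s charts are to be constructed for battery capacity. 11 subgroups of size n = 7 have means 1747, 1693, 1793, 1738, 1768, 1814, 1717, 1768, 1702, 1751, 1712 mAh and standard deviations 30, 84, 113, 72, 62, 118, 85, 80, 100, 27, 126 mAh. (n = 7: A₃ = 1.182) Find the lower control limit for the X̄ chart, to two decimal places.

X̄̄ = (1747 + 1693 + 1793 + 1738 + 1768 + 1814 + 1717 + 1768 + 1702 + 1751 + 1712) / 11 = 1745.7273
s̄ = (30 + 84 + 113 + 72 + 62 + 118 + 85 + 80 + 100 + 27 + 126) / 11 = 81.5455
LCL = X̄̄ − A₃·s̄ = 1745.7273 − 1.182 × 81.5455 = 1649.3405

1649.34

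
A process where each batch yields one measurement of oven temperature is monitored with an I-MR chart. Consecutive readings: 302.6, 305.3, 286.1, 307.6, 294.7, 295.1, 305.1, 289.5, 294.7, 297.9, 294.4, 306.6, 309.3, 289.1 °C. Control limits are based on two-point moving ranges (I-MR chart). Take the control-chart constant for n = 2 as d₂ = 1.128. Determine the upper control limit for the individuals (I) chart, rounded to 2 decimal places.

324.88

X̄ = (302.6 + 305.3 + 286.1 + 307.6 + 294.7 + 295.1 + 305.1 + 289.5 + 294.7 + 297.9 + 294.4 + 306.6 + 309.3 + 289.1) / 14 = 298.4286
Moving ranges: 2.7, 19.2, 21.5, 12.9, 0.4, 10.0, 15.6, 5.2, 3.2, 3.5, 12.2, 2.7, 20.2; M̄R̄ = 129.3000 / 13 = 9.9462
UCL = X̄ + 3·M̄R̄/d₂ = 298.4286 + 3 × 9.9462 / 1.128 = 324.8811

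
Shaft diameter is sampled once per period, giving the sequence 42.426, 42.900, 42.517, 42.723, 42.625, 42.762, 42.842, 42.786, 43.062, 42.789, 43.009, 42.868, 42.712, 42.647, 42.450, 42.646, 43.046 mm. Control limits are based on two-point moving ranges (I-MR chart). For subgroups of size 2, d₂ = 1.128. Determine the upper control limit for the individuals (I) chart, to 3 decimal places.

X̄ = (42.426 + 42.900 + 42.517 + 42.723 + 42.625 + 42.762 + 42.842 + 42.786 + 43.062 + 42.789 + 43.009 + 42.868 + 42.712 + 42.647 + 42.450 + 42.646 + 43.046) / 17 = 42.7535
Moving ranges: 0.474, 0.383, 0.206, 0.098, 0.137, 0.080, 0.056, 0.276, 0.273, 0.220, 0.141, 0.156, 0.065, 0.197, 0.196, 0.400; M̄R̄ = 3.3580 / 16 = 0.2099
UCL = X̄ + 3·M̄R̄/d₂ = 42.7535 + 3 × 0.2099 / 1.128 = 43.3117

43.312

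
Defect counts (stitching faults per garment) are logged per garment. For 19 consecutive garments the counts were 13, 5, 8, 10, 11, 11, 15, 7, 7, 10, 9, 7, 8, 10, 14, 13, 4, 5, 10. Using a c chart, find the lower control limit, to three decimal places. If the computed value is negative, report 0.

0.159

c̄ = (13 + 5 + 8 + 10 + 11 + 11 + 15 + 7 + 7 + 10 + 9 + 7 + 8 + 10 + 14 + 13 + 4 + 5 + 10) / 19 = 177 / 19 = 9.3158
LCL = c̄ − 3√c̄ = 9.3158 − 3 × 3.0522 = 0.1593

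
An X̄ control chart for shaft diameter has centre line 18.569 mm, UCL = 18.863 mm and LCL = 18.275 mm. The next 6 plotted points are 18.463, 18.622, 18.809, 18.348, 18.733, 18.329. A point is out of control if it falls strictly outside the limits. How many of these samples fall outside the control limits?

All 6 points lie within [18.275, 18.863].

0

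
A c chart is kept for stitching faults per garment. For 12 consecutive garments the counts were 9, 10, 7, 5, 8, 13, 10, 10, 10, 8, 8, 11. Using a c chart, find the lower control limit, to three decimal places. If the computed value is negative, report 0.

c̄ = (9 + 10 + 7 + 5 + 8 + 13 + 10 + 10 + 10 + 8 + 8 + 11) / 12 = 109 / 12 = 9.0833
LCL = c̄ − 3√c̄ = 9.0833 − 3 × 3.0139 = 0.0418

0.042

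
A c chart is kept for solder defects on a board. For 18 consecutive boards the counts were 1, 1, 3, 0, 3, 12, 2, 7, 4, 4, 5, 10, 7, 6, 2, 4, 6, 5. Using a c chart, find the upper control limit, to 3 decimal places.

10.959

c̄ = (1 + 1 + 3 + 0 + 3 + 12 + 2 + 7 + 4 + 4 + 5 + 10 + 7 + 6 + 2 + 4 + 6 + 5) / 18 = 82 / 18 = 4.5556
UCL = c̄ + 3√c̄ = 4.5556 + 3 × √4.5556 = 4.5556 + 3 × 2.1344 = 10.9587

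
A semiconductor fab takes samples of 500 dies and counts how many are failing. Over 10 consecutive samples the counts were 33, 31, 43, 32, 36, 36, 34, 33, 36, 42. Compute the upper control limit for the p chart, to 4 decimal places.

0.1057

p̄ = Σdᵢ / (k·n) = 356 / (10 × 500) = 0.07120
UCL = p̄ + 3·√(p̄(1−p̄)/n) = 0.07120 + 3 × √(0.07120×0.92880/500) = 0.07120 + 3 × 0.01150 = 0.10570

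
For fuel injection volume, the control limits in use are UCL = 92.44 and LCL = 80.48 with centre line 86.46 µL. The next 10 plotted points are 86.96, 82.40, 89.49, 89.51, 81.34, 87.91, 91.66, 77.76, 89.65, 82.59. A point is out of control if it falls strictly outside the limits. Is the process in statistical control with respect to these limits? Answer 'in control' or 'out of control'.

out of control

Compare each point to [80.48, 92.44]: sample 8 = 77.76 < LCL.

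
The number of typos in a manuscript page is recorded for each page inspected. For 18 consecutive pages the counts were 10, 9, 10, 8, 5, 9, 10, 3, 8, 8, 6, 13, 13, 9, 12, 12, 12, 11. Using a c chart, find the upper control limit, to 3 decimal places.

c̄ = (10 + 9 + 10 + 8 + 5 + 9 + 10 + 3 + 8 + 8 + 6 + 13 + 13 + 9 + 12 + 12 + 12 + 11) / 18 = 168 / 18 = 9.3333
UCL = c̄ + 3√c̄ = 9.3333 + 3 × √9.3333 = 9.3333 + 3 × 3.0551 = 18.4985

18.498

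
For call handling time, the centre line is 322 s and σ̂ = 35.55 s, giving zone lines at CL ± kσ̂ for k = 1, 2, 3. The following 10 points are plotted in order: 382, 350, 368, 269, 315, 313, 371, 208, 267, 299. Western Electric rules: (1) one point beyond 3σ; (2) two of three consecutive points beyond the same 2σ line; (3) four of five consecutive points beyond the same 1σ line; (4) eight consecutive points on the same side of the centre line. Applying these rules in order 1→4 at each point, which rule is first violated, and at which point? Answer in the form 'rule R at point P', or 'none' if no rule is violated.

rule 1 at point 8

Zone of each point (C = within 1σ̂, B = 1σ̂–2σ̂, A = 2σ̂–3σ̂, * = beyond 3σ̂; sign = side of CL): 1:+B, 2:+C, 3:+B, 4:-B, 5:-C, 6:-C, 7:+B, 8:-*, 9:-B, 10:-C
Rule 1 (one point beyond the 3σ limits) is satisfied at point 8.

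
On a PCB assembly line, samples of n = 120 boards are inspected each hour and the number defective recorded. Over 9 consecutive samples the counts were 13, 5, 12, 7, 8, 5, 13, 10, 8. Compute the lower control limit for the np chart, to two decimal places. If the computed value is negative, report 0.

0.34

p̄ = Σdᵢ / (k·n) = 81 / (9 × 120) = 0.07500
LCL = np̄ − 3·√(np̄(1−p̄)) = 9.0000 − 3 × 2.8853 = 0.3441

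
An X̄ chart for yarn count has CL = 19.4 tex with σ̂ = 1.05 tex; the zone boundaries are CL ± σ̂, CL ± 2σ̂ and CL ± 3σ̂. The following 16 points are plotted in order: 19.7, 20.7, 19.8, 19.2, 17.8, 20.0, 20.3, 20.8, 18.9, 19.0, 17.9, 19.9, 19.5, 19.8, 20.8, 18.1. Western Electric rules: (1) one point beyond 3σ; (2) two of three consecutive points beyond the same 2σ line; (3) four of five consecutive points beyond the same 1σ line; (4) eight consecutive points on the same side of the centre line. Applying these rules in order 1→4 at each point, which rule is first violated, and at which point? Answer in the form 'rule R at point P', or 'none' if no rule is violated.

Zone of each point (C = within 1σ̂, B = 1σ̂–2σ̂, A = 2σ̂–3σ̂, * = beyond 3σ̂; sign = side of CL): 1:+C, 2:+B, 3:+C, 4:-C, 5:-B, 6:+C, 7:+C, 8:+B, 9:-C, 10:-C, 11:-B, 12:+C, 13:+C, 14:+C, 15:+B, 16:-B
No rule fires across all 16 points.

none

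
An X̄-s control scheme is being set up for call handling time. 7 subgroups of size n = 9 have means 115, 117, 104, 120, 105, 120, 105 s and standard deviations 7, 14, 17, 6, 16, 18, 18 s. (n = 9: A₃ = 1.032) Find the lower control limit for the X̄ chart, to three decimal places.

X̄̄ = (115 + 117 + 104 + 120 + 105 + 120 + 105) / 7 = 112.2857
s̄ = (7 + 14 + 17 + 6 + 16 + 18 + 18) / 7 = 13.7143
LCL = X̄̄ − A₃·s̄ = 112.2857 − 1.032 × 13.7143 = 98.1326

98.133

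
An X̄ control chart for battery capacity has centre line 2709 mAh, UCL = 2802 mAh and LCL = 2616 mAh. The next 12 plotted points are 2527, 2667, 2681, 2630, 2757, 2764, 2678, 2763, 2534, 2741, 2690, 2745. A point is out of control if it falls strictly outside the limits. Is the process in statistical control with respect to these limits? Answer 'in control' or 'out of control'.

Compare each point to [2616, 2802]: sample 1 = 2527 < LCL; sample 9 = 2534 < LCL.

out of control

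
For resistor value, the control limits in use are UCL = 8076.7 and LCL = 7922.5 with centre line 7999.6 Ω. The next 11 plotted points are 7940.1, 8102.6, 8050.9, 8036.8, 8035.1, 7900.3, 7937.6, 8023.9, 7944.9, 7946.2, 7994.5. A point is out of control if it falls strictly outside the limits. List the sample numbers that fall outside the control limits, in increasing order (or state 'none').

2, 6

Compare each point to [7922.5, 8076.7]: sample 2 = 8102.6 > UCL; sample 6 = 7900.3 < LCL.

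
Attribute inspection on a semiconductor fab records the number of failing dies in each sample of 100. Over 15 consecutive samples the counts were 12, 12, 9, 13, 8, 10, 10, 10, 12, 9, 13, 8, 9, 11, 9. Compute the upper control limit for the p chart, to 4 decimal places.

0.1947

p̄ = Σdᵢ / (k·n) = 155 / (15 × 100) = 0.10333
UCL = p̄ + 3·√(p̄(1−p̄)/n) = 0.10333 + 3 × √(0.10333×0.89667/100) = 0.10333 + 3 × 0.03044 = 0.19465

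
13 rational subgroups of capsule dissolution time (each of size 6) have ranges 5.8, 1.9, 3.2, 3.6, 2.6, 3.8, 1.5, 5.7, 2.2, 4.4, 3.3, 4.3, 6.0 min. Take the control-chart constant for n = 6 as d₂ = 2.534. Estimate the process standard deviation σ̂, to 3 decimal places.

R̄ = (5.8 + 1.9 + 3.2 + 3.6 + 2.6 + 3.8 + 1.5 + 5.7 + 2.2 + 4.4 + 3.3 + 4.3 + 6.0) / 13 = 3.7154
σ̂ = R̄ / d₂ = 3.7154 / 2.534 = 1.4662

1.466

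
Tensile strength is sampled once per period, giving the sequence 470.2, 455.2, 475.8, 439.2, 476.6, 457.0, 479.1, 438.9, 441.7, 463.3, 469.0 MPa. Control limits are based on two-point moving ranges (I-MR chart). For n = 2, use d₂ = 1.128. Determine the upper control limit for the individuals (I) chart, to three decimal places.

519.482

X̄ = (470.2 + 455.2 + 475.8 + 439.2 + 476.6 + 457.0 + 479.1 + 438.9 + 441.7 + 463.3 + 469.0) / 11 = 460.5455
Moving ranges: 15.0, 20.6, 36.6, 37.4, 19.6, 22.1, 40.2, 2.8, 21.6, 5.7; M̄R̄ = 221.6000 / 10 = 22.1600
UCL = X̄ + 3·M̄R̄/d₂ = 460.5455 + 3 × 22.1600 / 1.128 = 519.4816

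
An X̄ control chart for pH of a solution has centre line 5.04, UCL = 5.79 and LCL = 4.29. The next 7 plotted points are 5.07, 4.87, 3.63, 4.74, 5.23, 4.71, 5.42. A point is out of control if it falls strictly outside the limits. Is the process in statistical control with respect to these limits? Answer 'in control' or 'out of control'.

out of control

Compare each point to [4.29, 5.79]: sample 3 = 3.63 < LCL.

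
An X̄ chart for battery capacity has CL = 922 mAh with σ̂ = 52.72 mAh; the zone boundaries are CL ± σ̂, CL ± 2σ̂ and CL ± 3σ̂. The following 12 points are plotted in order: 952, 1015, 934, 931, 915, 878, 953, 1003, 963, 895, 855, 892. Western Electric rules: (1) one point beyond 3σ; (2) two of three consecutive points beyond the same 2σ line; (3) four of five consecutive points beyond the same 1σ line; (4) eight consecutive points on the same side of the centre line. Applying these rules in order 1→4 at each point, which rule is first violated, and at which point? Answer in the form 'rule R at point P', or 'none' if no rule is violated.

none

Zone of each point (C = within 1σ̂, B = 1σ̂–2σ̂, A = 2σ̂–3σ̂, * = beyond 3σ̂; sign = side of CL): 1:+C, 2:+B, 3:+C, 4:+C, 5:-C, 6:-C, 7:+C, 8:+B, 9:+C, 10:-C, 11:-B, 12:-C
No rule fires across all 12 points.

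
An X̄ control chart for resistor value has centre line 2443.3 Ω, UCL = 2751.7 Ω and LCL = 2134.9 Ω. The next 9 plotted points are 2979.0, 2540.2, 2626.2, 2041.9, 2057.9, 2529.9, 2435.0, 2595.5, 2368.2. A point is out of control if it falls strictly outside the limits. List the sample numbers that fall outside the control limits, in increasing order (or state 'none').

1, 4, 5

Compare each point to [2134.9, 2751.7]: sample 1 = 2979.0 > UCL; sample 4 = 2041.9 < LCL; sample 5 = 2057.9 < LCL.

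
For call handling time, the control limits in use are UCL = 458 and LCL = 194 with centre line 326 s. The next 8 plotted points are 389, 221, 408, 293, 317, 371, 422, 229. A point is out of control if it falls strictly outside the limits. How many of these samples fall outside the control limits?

All 8 points lie within [194, 458].

0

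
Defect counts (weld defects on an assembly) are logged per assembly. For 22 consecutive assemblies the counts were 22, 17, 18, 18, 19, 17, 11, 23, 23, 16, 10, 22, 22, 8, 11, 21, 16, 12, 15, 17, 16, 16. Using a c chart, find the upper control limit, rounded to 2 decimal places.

c̄ = (22 + 17 + 18 + 18 + 19 + 17 + 11 + 23 + 23 + 16 + 10 + 22 + 22 + 8 + 11 + 21 + 16 + 12 + 15 + 17 + 16 + 16) / 22 = 370 / 22 = 16.8182
UCL = c̄ + 3√c̄ = 16.8182 + 3 × √16.8182 = 16.8182 + 3 × 4.1010 = 29.1212

29.12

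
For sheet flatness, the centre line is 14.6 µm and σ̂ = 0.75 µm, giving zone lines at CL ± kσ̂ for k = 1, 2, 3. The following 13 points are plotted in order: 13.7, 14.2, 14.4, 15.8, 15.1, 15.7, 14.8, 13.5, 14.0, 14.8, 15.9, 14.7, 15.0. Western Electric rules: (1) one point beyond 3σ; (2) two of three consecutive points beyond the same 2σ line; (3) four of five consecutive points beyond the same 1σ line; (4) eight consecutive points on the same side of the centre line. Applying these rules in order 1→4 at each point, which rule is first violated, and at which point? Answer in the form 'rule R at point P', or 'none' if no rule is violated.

none

Zone of each point (C = within 1σ̂, B = 1σ̂–2σ̂, A = 2σ̂–3σ̂, * = beyond 3σ̂; sign = side of CL): 1:-B, 2:-C, 3:-C, 4:+B, 5:+C, 6:+B, 7:+C, 8:-B, 9:-C, 10:+C, 11:+B, 12:+C, 13:+C
No rule fires across all 13 points.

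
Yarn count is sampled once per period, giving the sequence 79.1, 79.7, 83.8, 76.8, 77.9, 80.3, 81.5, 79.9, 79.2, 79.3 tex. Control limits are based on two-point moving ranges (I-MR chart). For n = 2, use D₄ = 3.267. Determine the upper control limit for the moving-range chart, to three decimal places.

Moving ranges: 0.6, 4.1, 7.0, 1.1, 2.4, 1.2, 1.6, 0.7, 0.1; M̄R̄ = 18.8000 / 9 = 2.0889
UCL_MR = D₄·M̄R̄ = 3.267 × 2.0889 = 6.8244

6.824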